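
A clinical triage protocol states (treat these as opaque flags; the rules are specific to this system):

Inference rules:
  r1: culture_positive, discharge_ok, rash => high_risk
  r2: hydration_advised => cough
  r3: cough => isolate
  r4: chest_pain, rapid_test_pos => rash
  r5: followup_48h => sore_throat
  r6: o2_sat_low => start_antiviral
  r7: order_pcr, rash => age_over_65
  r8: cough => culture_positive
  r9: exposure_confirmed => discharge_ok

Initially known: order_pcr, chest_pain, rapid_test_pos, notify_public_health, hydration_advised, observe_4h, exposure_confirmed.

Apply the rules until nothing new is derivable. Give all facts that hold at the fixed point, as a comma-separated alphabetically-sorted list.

Round 1 — r2, r4, r9, derive cough, rash, discharge_ok.
Round 2 — r3, r7, r8, derive isolate, age_over_65, culture_positive.
Round 3 — r1, derive high_risk.

age_over_65, chest_pain, cough, culture_positive, discharge_ok, exposure_confirmed, high_risk, hydration_advised, isolate, notify_public_health, observe_4h, order_pcr, rapid_test_pos, rash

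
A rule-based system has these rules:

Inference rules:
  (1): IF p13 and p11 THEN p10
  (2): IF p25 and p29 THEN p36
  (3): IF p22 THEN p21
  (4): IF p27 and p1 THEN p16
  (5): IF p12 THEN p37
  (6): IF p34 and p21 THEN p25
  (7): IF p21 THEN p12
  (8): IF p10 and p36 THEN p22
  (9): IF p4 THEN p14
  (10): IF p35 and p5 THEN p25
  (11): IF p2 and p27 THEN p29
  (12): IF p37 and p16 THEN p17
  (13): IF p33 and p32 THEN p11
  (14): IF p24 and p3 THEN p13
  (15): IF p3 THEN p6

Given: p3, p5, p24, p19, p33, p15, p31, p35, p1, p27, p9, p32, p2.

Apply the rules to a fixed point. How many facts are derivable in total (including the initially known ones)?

Round 1: (4) [IF p27 and p1 THEN p16]; (10) [IF p35 and p5 THEN p25]; (11) [IF p2 and p27 THEN p29]; (13) [IF p33 and p32 THEN p11]; (14) [IF p24 and p3 THEN p13]; (15) [IF p3 THEN p6]. New: p16, p25, p29, p11, p13, p6.
Round 2: (1) [IF p13 and p11 THEN p10]; (2) [IF p25 and p29 THEN p36]. New: p10, p36.
Round 3: (8) [IF p10 and p36 THEN p22]. New: p22.
Round 4: (3) [IF p22 THEN p21]. New: p21.
Round 5: (7) [IF p21 THEN p12]. New: p12.
Round 6: (5) [IF p12 THEN p37]. New: p37.
Round 7: (12) [IF p37 and p16 THEN p17]. New: p17.
Closure: {p1, p10, p11, p12, p13, p15, p16, p17, p19, p2, p21, p22, p24, p25, p27, p29, p3, p31, p32, p33, p35, p36, p37, p5, p6, p9} — 26 facts.

26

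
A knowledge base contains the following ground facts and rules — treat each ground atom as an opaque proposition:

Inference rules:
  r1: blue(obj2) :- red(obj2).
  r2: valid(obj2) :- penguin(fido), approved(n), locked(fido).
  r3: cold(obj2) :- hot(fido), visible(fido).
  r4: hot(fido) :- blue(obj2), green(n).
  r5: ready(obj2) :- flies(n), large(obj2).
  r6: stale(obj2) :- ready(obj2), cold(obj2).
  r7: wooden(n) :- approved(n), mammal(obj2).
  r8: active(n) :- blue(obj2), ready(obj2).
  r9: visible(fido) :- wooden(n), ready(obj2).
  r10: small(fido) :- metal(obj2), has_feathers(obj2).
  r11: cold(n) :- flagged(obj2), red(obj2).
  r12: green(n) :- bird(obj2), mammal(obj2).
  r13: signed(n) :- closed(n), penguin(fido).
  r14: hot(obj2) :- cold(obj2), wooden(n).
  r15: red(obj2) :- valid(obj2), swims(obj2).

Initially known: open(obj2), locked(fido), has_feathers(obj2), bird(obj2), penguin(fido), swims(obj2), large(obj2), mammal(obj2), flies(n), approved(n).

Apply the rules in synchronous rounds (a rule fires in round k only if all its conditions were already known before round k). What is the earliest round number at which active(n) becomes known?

4

[1] r2 [valid(obj2) :- penguin(fido), approved(n), locked(fido).]; r5 [ready(obj2) :- flies(n), large(obj2).]; r7 [wooden(n) :- approved(n), mammal(obj2).]; r12 [green(n) :- bird(obj2), mammal(obj2).]. ⇒ new: valid(obj2), ready(obj2), wooden(n), green(n).
[2] r9 [visible(fido) :- wooden(n), ready(obj2).]; r15 [red(obj2) :- valid(obj2), swims(obj2).]. ⇒ new: visible(fido), red(obj2).
[3] r1 [blue(obj2) :- red(obj2).]. ⇒ new: blue(obj2).
[4] r4 [hot(fido) :- blue(obj2), green(n).]; r8 [active(n) :- blue(obj2), ready(obj2).]. ⇒ new: hot(fido), active(n).
active(n) first appears in round 4.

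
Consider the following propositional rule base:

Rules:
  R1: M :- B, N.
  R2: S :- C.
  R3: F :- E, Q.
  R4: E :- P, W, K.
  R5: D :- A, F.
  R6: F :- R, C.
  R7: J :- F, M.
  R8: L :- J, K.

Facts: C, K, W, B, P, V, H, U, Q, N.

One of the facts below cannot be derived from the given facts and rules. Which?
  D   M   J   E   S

D

Round 1 — R1, R2, R4, derive M, S, E.
Round 2 — R3, derive F.
Round 3 — R7, derive J.
Round 4 — R8, derive L.
Derived: S (round 1), M (round 1), J (round 3), E (round 1). D never appears in any round.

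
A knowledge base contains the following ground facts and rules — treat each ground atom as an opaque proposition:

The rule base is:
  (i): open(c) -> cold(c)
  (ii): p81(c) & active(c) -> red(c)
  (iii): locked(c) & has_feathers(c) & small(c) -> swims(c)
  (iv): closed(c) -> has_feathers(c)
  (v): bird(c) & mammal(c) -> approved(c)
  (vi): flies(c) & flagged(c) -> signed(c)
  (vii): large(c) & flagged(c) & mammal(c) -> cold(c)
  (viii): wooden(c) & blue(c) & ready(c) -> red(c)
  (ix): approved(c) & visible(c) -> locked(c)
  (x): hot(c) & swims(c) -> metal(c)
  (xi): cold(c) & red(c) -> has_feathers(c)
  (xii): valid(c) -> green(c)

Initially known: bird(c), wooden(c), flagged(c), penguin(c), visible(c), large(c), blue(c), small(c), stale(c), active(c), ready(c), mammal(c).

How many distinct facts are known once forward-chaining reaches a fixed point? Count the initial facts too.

Round 1: (v) [bird(c) & mammal(c) -> approved(c)]; (vii) [large(c) & flagged(c) & mammal(c) -> cold(c)]; (viii) [wooden(c) & blue(c) & ready(c) -> red(c)]. New: approved(c), cold(c), red(c).
Round 2: (ix) [approved(c) & visible(c) -> locked(c)]; (xi) [cold(c) & red(c) -> has_feathers(c)]. New: locked(c), has_feathers(c).
Round 3: (iii) [locked(c) & has_feathers(c) & small(c) -> swims(c)]. New: swims(c).
Closure: {active(c), approved(c), bird(c), blue(c), cold(c), flagged(c), has_feathers(c), large(c), locked(c), mammal(c), penguin(c), ready(c), red(c), small(c), stale(c), swims(c), visible(c), wooden(c)} — 18 facts.

18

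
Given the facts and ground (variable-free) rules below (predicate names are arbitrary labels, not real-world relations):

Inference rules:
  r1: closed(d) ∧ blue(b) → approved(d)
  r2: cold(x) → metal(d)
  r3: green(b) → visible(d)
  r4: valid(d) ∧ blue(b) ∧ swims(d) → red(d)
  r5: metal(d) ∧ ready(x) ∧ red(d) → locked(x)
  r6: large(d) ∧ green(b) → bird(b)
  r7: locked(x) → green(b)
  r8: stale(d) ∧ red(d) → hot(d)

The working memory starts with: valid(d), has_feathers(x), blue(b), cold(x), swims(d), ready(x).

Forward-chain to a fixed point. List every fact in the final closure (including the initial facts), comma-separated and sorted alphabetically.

blue(b), cold(x), green(b), has_feathers(x), locked(x), metal(d), ready(x), red(d), swims(d), valid(d), visible(d)

[1] r2 [cold(x) → metal(d)]; r4 [valid(d) ∧ blue(b) ∧ swims(d) → red(d)]. ⇒ new: metal(d), red(d).
[2] r5 [metal(d) ∧ ready(x) ∧ red(d) → locked(x)]. ⇒ new: locked(x).
[3] r7 [locked(x) → green(b)]. ⇒ new: green(b).
[4] r3 [green(b) → visible(d)]. ⇒ new: visible(d).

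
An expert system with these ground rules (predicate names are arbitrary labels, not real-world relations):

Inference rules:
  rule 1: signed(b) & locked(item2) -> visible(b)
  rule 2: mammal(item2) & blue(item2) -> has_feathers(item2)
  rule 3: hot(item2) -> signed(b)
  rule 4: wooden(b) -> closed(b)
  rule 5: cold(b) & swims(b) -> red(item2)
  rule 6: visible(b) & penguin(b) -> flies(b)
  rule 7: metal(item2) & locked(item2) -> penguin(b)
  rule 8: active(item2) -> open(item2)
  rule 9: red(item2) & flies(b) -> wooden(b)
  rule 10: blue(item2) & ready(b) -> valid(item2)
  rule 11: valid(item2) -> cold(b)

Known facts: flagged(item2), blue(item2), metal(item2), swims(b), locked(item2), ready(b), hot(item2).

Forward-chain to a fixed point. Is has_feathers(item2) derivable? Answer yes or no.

Round 1 fires rule 3, rule 7, rule 10, giving signed(b), penguin(b), valid(item2).
Round 2 fires rule 1, rule 11, giving visible(b), cold(b).
Round 3 fires rule 5, rule 6, giving red(item2), flies(b).
Round 4 fires rule 9, giving wooden(b).
Round 5 fires rule 4, giving closed(b).
Fixed point reached. has_feathers(item2) is concluded only by rule 2; rule 2 needs mammal(item2) (never derived).

no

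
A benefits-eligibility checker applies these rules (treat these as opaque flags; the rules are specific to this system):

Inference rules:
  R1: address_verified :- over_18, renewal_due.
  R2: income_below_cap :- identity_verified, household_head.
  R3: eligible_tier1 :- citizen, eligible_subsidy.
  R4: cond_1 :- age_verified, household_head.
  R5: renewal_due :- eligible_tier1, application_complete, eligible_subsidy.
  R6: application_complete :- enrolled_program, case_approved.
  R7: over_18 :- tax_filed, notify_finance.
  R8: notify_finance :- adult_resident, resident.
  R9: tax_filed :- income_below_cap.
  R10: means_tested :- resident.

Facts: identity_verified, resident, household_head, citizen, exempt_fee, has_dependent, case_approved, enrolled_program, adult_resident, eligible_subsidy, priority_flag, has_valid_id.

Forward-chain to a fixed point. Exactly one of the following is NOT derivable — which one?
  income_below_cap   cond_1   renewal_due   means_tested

Round 1 — R2, R3, R6, R8, R10, derive income_below_cap, eligible_tier1, application_complete, notify_finance, means_tested.
Round 2 — R5, R9, derive renewal_due, tax_filed.
Round 3 — R7, derive over_18.
Round 4 — R1, derive address_verified.
Derived: income_below_cap (round 1), renewal_due (round 2), means_tested (round 1). cond_1 never appears in any round.

cond_1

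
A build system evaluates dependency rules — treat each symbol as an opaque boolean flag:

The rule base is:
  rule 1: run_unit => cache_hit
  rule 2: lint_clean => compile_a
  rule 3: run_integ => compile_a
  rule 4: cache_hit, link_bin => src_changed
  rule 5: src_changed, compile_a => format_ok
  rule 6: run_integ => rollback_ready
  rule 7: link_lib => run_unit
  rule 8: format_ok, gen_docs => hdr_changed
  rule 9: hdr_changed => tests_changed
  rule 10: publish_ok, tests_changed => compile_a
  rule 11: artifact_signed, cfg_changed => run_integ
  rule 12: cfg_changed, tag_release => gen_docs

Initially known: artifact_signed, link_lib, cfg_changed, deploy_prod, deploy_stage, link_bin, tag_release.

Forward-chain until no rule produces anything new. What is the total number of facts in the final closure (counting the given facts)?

17

Round 1: rule 7 [link_lib => run_unit]; rule 11 [artifact_signed, cfg_changed => run_integ]; rule 12 [cfg_changed, tag_release => gen_docs]. New: run_unit, run_integ, gen_docs.
Round 2: rule 1 [run_unit => cache_hit]; rule 3 [run_integ => compile_a]; rule 6 [run_integ => rollback_ready]. New: cache_hit, compile_a, rollback_ready.
Round 3: rule 4 [cache_hit, link_bin => src_changed]. New: src_changed.
Round 4: rule 5 [src_changed, compile_a => format_ok]. New: format_ok.
Round 5: rule 8 [format_ok, gen_docs => hdr_changed]. New: hdr_changed.
Round 6: rule 9 [hdr_changed => tests_changed]. New: tests_changed.
Closure: {artifact_signed, cache_hit, cfg_changed, compile_a, deploy_prod, deploy_stage, format_ok, gen_docs, hdr_changed, link_bin, link_lib, rollback_ready, run_integ, run_unit, src_changed, tag_release, tests_changed} — 17 facts.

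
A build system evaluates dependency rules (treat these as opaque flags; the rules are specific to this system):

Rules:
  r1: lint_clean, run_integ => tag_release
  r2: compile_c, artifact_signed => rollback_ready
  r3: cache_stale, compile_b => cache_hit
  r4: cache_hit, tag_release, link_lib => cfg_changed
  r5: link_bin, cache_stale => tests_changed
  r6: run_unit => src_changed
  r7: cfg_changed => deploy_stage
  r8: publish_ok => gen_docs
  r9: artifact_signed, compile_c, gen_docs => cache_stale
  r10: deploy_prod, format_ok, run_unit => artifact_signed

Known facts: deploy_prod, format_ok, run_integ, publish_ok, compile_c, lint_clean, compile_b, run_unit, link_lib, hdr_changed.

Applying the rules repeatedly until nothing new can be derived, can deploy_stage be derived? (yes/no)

Round 1 fires r1, r6, r8, r10, giving tag_release, src_changed, gen_docs, artifact_signed.
Round 2 fires r2, r9, giving rollback_ready, cache_stale.
Round 3 fires r3, giving cache_hit.
Round 4 fires r4, giving cfg_changed.
Round 5 fires r7, giving deploy_stage.
deploy_stage appears in round 5, so it is derivable.

yes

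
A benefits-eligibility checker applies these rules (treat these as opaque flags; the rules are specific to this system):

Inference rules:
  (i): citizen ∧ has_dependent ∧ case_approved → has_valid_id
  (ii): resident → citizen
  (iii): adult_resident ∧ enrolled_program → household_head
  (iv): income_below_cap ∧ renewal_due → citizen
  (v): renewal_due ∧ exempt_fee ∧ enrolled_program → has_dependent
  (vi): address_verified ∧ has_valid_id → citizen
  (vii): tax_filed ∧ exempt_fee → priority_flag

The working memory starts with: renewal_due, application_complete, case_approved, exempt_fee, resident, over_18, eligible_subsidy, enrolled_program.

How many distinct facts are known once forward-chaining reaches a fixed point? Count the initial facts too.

11

[1] (ii) [resident → citizen]; (v) [renewal_due ∧ exempt_fee ∧ enrolled_program → has_dependent]. ⇒ new: citizen, has_dependent.
[2] (i) [citizen ∧ has_dependent ∧ case_approved → has_valid_id]. ⇒ new: has_valid_id.
Closure: {application_complete, case_approved, citizen, eligible_subsidy, enrolled_program, exempt_fee, has_dependent, has_valid_id, over_18, renewal_due, resident} — 11 facts.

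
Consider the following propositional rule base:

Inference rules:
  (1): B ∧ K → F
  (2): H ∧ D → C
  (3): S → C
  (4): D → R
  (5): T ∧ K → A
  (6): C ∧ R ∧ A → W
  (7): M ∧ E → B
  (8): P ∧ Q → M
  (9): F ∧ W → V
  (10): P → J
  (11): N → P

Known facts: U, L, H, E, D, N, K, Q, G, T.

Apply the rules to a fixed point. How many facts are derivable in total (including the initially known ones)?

20

Round 1 fires (2), (4), (5), (11), giving C, R, A, P.
Round 2 fires (6), (8), (10), giving W, M, J.
Round 3 fires (7), giving B.
Round 4 fires (1), giving F.
Round 5 fires (9), giving V.
Closure: {A, B, C, D, E, F, G, H, J, K, L, M, N, P, Q, R, T, U, V, W} — 20 facts.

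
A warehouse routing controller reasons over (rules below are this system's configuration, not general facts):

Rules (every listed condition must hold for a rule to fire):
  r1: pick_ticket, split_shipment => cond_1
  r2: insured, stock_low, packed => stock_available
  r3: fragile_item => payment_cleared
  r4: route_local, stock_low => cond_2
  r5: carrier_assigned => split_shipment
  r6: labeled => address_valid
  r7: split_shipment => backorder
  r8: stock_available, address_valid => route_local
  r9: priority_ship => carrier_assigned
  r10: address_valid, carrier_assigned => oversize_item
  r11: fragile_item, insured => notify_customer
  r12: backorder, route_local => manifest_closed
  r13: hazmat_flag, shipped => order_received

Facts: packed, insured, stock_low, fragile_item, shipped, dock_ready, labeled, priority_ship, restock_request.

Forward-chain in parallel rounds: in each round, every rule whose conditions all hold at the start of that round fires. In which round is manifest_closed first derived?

[1] r2 [insured, stock_low, packed => stock_available]; r3 [fragile_item => payment_cleared]; r6 [labeled => address_valid]; r9 [priority_ship => carrier_assigned]; r11 [fragile_item, insured => notify_customer]. ⇒ new: stock_available, payment_cleared, address_valid, carrier_assigned, notify_customer.
[2] r5 [carrier_assigned => split_shipment]; r8 [stock_available, address_valid => route_local]; r10 [address_valid, carrier_assigned => oversize_item]. ⇒ new: split_shipment, route_local, oversize_item.
[3] r4 [route_local, stock_low => cond_2]; r7 [split_shipment => backorder]. ⇒ new: cond_2, backorder.
[4] r12 [backorder, route_local => manifest_closed]. ⇒ new: manifest_closed.
manifest_closed first appears in round 4.

4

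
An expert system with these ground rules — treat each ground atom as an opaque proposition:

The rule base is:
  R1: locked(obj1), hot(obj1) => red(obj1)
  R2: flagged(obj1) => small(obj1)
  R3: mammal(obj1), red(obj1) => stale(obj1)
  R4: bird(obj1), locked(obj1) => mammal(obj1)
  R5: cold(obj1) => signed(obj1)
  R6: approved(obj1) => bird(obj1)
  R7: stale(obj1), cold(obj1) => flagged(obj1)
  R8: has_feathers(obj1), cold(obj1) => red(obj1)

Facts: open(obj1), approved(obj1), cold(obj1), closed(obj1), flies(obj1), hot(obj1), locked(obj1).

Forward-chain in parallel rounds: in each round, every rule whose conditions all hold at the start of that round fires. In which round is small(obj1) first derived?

Round 1: R1 [locked(obj1), hot(obj1) => red(obj1)]; R5 [cold(obj1) => signed(obj1)]; R6 [approved(obj1) => bird(obj1)]. Adds red(obj1), signed(obj1), bird(obj1).
Round 2: R4 [bird(obj1), locked(obj1) => mammal(obj1)]. Adds mammal(obj1).
Round 3: R3 [mammal(obj1), red(obj1) => stale(obj1)]. Adds stale(obj1).
Round 4: R7 [stale(obj1), cold(obj1) => flagged(obj1)]. Adds flagged(obj1).
Round 5: R2 [flagged(obj1) => small(obj1)]. Adds small(obj1).
small(obj1) first appears in round 5.

5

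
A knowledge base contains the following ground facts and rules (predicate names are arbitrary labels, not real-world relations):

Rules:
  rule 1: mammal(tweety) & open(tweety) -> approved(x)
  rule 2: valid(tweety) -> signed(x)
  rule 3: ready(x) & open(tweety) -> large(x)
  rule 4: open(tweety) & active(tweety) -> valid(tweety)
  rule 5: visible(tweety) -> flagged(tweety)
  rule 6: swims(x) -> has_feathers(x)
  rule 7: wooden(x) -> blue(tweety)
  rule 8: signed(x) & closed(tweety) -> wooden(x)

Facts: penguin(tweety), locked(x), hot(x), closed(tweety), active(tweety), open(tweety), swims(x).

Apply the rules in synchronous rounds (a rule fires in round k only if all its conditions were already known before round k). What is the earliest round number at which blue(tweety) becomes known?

Round 1: rule 4 [open(tweety) & active(tweety) -> valid(tweety)]; rule 6 [swims(x) -> has_feathers(x)]. Adds valid(tweety), has_feathers(x).
Round 2: rule 2 [valid(tweety) -> signed(x)]. Adds signed(x).
Round 3: rule 8 [signed(x) & closed(tweety) -> wooden(x)]. Adds wooden(x).
Round 4: rule 7 [wooden(x) -> blue(tweety)]. Adds blue(tweety).
blue(tweety) first appears in round 4.

4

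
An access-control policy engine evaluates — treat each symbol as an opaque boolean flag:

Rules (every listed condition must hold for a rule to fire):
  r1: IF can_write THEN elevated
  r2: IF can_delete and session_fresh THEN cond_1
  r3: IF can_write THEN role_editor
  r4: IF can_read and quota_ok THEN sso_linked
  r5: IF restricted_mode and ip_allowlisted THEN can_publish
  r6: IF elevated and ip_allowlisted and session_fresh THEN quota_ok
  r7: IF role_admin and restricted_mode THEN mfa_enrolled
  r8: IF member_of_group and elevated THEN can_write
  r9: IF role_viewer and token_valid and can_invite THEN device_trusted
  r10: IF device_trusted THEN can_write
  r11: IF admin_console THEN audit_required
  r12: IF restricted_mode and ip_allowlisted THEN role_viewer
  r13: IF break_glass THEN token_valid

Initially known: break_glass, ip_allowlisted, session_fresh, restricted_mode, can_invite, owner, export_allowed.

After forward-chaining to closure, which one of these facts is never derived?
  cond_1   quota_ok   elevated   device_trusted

cond_1

Round 1 fires r5, r12, r13, giving can_publish, role_viewer, token_valid.
Round 2 fires r9, giving device_trusted.
Round 3 fires r10, giving can_write.
Round 4 fires r1, r3, giving elevated, role_editor.
Round 5 fires r6, giving quota_ok.
Derived: device_trusted (round 2), elevated (round 4), quota_ok (round 5). cond_1 never appears in any round.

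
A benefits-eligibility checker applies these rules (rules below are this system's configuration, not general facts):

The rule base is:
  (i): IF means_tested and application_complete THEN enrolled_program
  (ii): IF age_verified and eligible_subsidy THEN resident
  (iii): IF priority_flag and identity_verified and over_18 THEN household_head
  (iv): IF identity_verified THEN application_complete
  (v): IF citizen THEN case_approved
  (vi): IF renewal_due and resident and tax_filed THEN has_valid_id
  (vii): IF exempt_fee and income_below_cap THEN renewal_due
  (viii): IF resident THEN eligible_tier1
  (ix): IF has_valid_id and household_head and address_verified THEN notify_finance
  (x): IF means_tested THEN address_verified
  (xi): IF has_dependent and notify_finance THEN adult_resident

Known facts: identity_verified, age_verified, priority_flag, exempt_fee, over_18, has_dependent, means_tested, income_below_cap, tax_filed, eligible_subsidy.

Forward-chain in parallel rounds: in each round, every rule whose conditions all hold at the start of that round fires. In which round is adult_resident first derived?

4

[1] (ii) [IF age_verified and eligible_subsidy THEN resident]; (iii) [IF priority_flag and identity_verified and over_18 THEN household_head]; (iv) [IF identity_verified THEN application_complete]; (vii) [IF exempt_fee and income_below_cap THEN renewal_due]; (x) [IF means_tested THEN address_verified]. ⇒ new: resident, household_head, application_complete, renewal_due, address_verified.
[2] (i) [IF means_tested and application_complete THEN enrolled_program]; (vi) [IF renewal_due and resident and tax_filed THEN has_valid_id]; (viii) [IF resident THEN eligible_tier1]. ⇒ new: enrolled_program, has_valid_id, eligible_tier1.
[3] (ix) [IF has_valid_id and household_head and address_verified THEN notify_finance]. ⇒ new: notify_finance.
[4] (xi) [IF has_dependent and notify_finance THEN adult_resident]. ⇒ new: adult_resident.
adult_resident first appears in round 4.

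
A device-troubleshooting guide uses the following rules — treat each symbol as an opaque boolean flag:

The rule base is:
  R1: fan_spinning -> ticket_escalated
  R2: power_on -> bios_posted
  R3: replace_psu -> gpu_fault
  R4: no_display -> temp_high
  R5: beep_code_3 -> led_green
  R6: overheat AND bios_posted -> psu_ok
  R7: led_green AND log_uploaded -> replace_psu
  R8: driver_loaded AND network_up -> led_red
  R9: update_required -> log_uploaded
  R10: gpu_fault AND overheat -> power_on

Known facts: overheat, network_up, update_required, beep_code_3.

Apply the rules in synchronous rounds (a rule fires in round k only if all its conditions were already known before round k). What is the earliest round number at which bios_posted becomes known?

Round 1 fires R5, R9, giving led_green, log_uploaded.
Round 2 fires R7, giving replace_psu.
Round 3 fires R3, giving gpu_fault.
Round 4 fires R10, giving power_on.
Round 5 fires R2, giving bios_posted.
bios_posted first appears in round 5.

5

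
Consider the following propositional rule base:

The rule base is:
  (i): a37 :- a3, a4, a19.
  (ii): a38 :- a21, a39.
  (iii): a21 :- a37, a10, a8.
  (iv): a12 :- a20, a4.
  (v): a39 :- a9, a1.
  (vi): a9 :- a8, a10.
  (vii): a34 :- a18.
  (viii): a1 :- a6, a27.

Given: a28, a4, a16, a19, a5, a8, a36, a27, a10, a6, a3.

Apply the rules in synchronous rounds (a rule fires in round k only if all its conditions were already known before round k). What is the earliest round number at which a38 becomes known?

3

Round 1: (i) [a37 :- a3, a4, a19.]; (vi) [a9 :- a8, a10.]; (viii) [a1 :- a6, a27.]. Adds a37, a9, a1.
Round 2: (iii) [a21 :- a37, a10, a8.]; (v) [a39 :- a9, a1.]. Adds a21, a39.
Round 3: (ii) [a38 :- a21, a39.]. Adds a38.
a38 first appears in round 3.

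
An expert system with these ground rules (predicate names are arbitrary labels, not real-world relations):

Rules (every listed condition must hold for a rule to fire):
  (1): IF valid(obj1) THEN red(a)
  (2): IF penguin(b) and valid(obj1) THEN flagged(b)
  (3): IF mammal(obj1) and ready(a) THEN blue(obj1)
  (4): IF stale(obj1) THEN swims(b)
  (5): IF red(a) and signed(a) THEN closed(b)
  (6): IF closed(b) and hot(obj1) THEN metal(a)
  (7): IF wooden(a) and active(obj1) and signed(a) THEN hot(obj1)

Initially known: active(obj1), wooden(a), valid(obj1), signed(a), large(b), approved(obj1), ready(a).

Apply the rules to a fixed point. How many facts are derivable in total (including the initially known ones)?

11

Round 1 fires (1), (7), giving red(a), hot(obj1).
Round 2 fires (5), giving closed(b).
Round 3 fires (6), giving metal(a).
Closure: {active(obj1), approved(obj1), closed(b), hot(obj1), large(b), metal(a), ready(a), red(a), signed(a), valid(obj1), wooden(a)} — 11 facts.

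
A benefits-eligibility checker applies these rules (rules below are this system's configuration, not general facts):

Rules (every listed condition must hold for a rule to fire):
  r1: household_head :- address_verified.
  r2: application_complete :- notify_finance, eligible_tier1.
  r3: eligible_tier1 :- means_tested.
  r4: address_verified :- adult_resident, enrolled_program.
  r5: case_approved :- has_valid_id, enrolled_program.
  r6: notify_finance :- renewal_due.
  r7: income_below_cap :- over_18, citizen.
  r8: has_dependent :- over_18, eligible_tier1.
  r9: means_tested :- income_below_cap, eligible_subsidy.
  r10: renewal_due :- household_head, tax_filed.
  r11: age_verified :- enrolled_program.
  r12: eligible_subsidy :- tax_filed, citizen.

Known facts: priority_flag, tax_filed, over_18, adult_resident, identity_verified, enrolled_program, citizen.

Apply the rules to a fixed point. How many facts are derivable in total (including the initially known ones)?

Round 1: r4 [address_verified :- adult_resident, enrolled_program.]; r7 [income_below_cap :- over_18, citizen.]; r11 [age_verified :- enrolled_program.]; r12 [eligible_subsidy :- tax_filed, citizen.]. Adds address_verified, income_below_cap, age_verified, eligible_subsidy.
Round 2: r1 [household_head :- address_verified.]; r9 [means_tested :- income_below_cap, eligible_subsidy.]. Adds household_head, means_tested.
Round 3: r3 [eligible_tier1 :- means_tested.]; r10 [renewal_due :- household_head, tax_filed.]. Adds eligible_tier1, renewal_due.
Round 4: r6 [notify_finance :- renewal_due.]; r8 [has_dependent :- over_18, eligible_tier1.]. Adds notify_finance, has_dependent.
Round 5: r2 [application_complete :- notify_finance, eligible_tier1.]. Adds application_complete.
Closure: {address_verified, adult_resident, age_verified, application_complete, citizen, eligible_subsidy, eligible_tier1, enrolled_program, has_dependent, household_head, identity_verified, income_below_cap, means_tested, notify_finance, over_18, priority_flag, renewal_due, tax_filed} — 18 facts.

18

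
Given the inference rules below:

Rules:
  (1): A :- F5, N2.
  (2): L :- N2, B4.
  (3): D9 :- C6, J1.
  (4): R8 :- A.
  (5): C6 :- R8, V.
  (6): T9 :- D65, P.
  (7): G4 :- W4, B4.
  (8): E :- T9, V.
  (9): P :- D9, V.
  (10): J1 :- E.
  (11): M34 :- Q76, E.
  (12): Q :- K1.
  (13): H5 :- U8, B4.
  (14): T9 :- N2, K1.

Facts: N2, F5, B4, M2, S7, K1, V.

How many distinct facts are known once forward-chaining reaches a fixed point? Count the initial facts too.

17

Round 1 — (1), (2), (12), (14), derive A, L, Q, T9.
Round 2 — (4), (8), derive R8, E.
Round 3 — (5), (10), derive C6, J1.
Round 4 — (3), derive D9.
Round 5 — (9), derive P.
Closure: {A, B4, C6, D9, E, F5, J1, K1, L, M2, N2, P, Q, R8, S7, T9, V} — 17 facts.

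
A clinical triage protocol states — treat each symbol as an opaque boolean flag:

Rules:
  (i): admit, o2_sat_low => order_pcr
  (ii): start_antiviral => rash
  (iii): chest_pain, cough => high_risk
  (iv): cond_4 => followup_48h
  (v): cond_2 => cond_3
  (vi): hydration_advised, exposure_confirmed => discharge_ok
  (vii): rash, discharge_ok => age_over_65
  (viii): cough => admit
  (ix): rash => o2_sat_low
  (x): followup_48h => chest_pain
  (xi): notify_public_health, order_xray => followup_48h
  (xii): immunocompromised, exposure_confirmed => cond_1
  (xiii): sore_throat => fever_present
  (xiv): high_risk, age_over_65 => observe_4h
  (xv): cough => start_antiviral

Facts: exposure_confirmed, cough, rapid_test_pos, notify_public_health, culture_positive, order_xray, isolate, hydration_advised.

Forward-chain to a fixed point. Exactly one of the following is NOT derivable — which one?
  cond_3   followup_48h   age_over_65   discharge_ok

Round 1: (vi) [hydration_advised, exposure_confirmed => discharge_ok]; (viii) [cough => admit]; (xi) [notify_public_health, order_xray => followup_48h]; (xv) [cough => start_antiviral]. Adds discharge_ok, admit, followup_48h, start_antiviral.
Round 2: (ii) [start_antiviral => rash]; (x) [followup_48h => chest_pain]. Adds rash, chest_pain.
Round 3: (iii) [chest_pain, cough => high_risk]; (vii) [rash, discharge_ok => age_over_65]; (ix) [rash => o2_sat_low]. Adds high_risk, age_over_65, o2_sat_low.
Round 4: (i) [admit, o2_sat_low => order_pcr]; (xiv) [high_risk, age_over_65 => observe_4h]. Adds order_pcr, observe_4h.
Derived: followup_48h (round 1), discharge_ok (round 1), age_over_65 (round 3). cond_3 never appears in any round.

cond_3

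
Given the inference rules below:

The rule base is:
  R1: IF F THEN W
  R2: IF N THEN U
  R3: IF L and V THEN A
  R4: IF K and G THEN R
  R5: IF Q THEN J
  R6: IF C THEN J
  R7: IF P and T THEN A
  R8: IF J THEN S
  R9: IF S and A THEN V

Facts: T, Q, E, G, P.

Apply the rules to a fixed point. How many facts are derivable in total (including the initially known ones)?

9

Round 1 — R5, R7, derive J, A.
Round 2 — R8, derive S.
Round 3 — R9, derive V.
Closure: {A, E, G, J, P, Q, S, T, V} — 9 facts.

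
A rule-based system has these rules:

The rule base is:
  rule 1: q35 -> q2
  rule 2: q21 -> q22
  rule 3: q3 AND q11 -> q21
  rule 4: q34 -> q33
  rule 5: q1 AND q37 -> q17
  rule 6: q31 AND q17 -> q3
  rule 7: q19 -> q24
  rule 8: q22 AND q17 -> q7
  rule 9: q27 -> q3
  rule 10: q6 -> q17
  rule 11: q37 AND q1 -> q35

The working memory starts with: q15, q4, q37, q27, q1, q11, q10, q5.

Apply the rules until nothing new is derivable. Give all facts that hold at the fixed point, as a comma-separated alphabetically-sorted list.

q1, q10, q11, q15, q17, q2, q21, q22, q27, q3, q35, q37, q4, q5, q7

Round 1: rule 5 [q1 AND q37 -> q17]; rule 9 [q27 -> q3]; rule 11 [q37 AND q1 -> q35]. Adds q17, q3, q35.
Round 2: rule 1 [q35 -> q2]; rule 3 [q3 AND q11 -> q21]. Adds q2, q21.
Round 3: rule 2 [q21 -> q22]. Adds q22.
Round 4: rule 8 [q22 AND q17 -> q7]. Adds q7.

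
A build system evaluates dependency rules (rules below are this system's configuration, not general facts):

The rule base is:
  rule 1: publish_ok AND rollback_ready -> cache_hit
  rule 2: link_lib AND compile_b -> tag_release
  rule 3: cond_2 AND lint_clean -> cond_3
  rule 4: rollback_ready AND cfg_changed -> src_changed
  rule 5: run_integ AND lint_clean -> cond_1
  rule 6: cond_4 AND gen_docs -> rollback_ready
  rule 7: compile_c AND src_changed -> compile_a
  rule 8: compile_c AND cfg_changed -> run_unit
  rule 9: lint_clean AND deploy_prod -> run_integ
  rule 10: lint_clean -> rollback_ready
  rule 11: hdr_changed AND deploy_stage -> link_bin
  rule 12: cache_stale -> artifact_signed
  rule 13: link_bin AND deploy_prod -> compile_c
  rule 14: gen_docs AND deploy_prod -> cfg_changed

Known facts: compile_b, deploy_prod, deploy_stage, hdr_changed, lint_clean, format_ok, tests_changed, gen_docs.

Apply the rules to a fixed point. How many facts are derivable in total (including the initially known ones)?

17

Round 1 — rule 9, rule 10, rule 11, rule 14, derive run_integ, rollback_ready, link_bin, cfg_changed.
Round 2 — rule 4, rule 5, rule 13, derive src_changed, cond_1, compile_c.
Round 3 — rule 7, rule 8, derive compile_a, run_unit.
Closure: {cfg_changed, compile_a, compile_b, compile_c, cond_1, deploy_prod, deploy_stage, format_ok, gen_docs, hdr_changed, link_bin, lint_clean, rollback_ready, run_integ, run_unit, src_changed, tests_changed} — 17 facts.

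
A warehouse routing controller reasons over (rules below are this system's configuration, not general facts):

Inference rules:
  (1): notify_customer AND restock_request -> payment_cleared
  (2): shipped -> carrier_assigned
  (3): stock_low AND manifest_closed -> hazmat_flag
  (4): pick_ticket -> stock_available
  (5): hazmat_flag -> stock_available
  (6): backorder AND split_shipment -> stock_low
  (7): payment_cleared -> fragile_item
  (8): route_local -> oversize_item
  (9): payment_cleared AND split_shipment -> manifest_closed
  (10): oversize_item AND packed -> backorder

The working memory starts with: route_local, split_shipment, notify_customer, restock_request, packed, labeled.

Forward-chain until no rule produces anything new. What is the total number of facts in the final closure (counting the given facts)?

[1] (1) [notify_customer AND restock_request -> payment_cleared]; (8) [route_local -> oversize_item]. ⇒ new: payment_cleared, oversize_item.
[2] (7) [payment_cleared -> fragile_item]; (9) [payment_cleared AND split_shipment -> manifest_closed]; (10) [oversize_item AND packed -> backorder]. ⇒ new: fragile_item, manifest_closed, backorder.
[3] (6) [backorder AND split_shipment -> stock_low]. ⇒ new: stock_low.
[4] (3) [stock_low AND manifest_closed -> hazmat_flag]. ⇒ new: hazmat_flag.
[5] (5) [hazmat_flag -> stock_available]. ⇒ new: stock_available.
Closure: {backorder, fragile_item, hazmat_flag, labeled, manifest_closed, notify_customer, oversize_item, packed, payment_cleared, restock_request, route_local, split_shipment, stock_available, stock_low} — 14 facts.

14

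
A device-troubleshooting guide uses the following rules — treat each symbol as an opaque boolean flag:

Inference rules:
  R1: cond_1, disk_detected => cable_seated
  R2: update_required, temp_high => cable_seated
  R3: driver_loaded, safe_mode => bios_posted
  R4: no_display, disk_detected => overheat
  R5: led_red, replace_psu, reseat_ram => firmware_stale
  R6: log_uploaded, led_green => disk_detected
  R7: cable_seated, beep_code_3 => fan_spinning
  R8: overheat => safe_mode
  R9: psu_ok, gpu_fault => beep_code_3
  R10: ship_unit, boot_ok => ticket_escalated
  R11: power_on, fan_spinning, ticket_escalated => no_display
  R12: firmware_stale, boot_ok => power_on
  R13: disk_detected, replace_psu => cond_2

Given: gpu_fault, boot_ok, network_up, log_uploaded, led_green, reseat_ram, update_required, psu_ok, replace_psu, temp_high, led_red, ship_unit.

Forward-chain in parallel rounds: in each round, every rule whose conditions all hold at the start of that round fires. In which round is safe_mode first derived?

5

Round 1: R2 [update_required, temp_high => cable_seated]; R5 [led_red, replace_psu, reseat_ram => firmware_stale]; R6 [log_uploaded, led_green => disk_detected]; R9 [psu_ok, gpu_fault => beep_code_3]; R10 [ship_unit, boot_ok => ticket_escalated]. New: cable_seated, firmware_stale, disk_detected, beep_code_3, ticket_escalated.
Round 2: R7 [cable_seated, beep_code_3 => fan_spinning]; R12 [firmware_stale, boot_ok => power_on]; R13 [disk_detected, replace_psu => cond_2]. New: fan_spinning, power_on, cond_2.
Round 3: R11 [power_on, fan_spinning, ticket_escalated => no_display]. New: no_display.
Round 4: R4 [no_display, disk_detected => overheat]. New: overheat.
Round 5: R8 [overheat => safe_mode]. New: safe_mode.
safe_mode first appears in round 5.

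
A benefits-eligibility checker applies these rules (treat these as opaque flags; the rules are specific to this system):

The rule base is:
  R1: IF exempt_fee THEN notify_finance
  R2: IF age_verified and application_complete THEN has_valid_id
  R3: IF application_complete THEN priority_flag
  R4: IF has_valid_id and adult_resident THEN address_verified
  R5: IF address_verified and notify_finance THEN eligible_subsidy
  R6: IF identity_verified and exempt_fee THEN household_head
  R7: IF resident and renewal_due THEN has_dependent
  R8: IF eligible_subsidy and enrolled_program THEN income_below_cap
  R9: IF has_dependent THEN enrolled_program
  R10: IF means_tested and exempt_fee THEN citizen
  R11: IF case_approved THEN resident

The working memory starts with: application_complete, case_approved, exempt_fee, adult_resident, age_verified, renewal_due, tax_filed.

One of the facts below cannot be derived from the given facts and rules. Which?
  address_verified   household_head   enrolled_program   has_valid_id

Round 1: R1 [IF exempt_fee THEN notify_finance]; R2 [IF age_verified and application_complete THEN has_valid_id]; R3 [IF application_complete THEN priority_flag]; R11 [IF case_approved THEN resident]. New: notify_finance, has_valid_id, priority_flag, resident.
Round 2: R4 [IF has_valid_id and adult_resident THEN address_verified]; R7 [IF resident and renewal_due THEN has_dependent]. New: address_verified, has_dependent.
Round 3: R5 [IF address_verified and notify_finance THEN eligible_subsidy]; R9 [IF has_dependent THEN enrolled_program]. New: eligible_subsidy, enrolled_program.
Round 4: R8 [IF eligible_subsidy and enrolled_program THEN income_below_cap]. New: income_below_cap.
Derived: address_verified (round 2), enrolled_program (round 3), has_valid_id (round 1). household_head never appears in any round.

household_head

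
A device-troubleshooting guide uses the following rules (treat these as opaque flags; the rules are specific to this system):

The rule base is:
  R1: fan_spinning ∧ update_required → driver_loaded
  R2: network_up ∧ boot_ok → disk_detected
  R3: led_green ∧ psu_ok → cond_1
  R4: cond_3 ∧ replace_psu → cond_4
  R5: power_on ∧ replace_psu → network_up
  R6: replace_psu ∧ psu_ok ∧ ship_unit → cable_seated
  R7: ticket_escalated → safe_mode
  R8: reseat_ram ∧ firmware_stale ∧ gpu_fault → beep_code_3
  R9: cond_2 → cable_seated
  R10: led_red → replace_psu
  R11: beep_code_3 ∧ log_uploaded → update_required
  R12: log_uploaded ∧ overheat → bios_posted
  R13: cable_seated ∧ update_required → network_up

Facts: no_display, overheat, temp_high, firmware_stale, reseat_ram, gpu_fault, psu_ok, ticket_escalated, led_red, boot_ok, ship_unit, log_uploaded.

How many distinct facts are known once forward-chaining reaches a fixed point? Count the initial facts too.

20

Round 1 — R7, R8, R10, R12, derive safe_mode, beep_code_3, replace_psu, bios_posted.
Round 2 — R6, R11, derive cable_seated, update_required.
Round 3 — R13, derive network_up.
Round 4 — R2, derive disk_detected.
Closure: {beep_code_3, bios_posted, boot_ok, cable_seated, disk_detected, firmware_stale, gpu_fault, led_red, log_uploaded, network_up, no_display, overheat, psu_ok, replace_psu, reseat_ram, safe_mode, ship_unit, temp_high, ticket_escalated, update_required} — 20 facts.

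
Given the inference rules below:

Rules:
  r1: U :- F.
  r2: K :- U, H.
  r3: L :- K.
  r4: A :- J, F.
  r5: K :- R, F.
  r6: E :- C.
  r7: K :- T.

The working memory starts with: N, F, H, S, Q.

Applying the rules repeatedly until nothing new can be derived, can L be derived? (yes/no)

Round 1: r1 [U :- F.]. New: U.
Round 2: r2 [K :- U, H.]. New: K.
Round 3: r3 [L :- K.]. New: L.
L appears in round 3, so it is derivable.

yes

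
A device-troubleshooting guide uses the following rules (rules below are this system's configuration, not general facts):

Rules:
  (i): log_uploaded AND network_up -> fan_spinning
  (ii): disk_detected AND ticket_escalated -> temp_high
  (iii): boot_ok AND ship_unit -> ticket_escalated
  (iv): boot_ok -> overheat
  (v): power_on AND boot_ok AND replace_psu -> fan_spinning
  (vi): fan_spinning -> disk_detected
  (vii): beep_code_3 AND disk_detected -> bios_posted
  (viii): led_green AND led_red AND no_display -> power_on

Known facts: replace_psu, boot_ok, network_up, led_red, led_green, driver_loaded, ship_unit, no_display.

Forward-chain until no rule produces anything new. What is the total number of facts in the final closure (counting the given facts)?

14

Round 1 — (iii), (iv), (viii), derive ticket_escalated, overheat, power_on.
Round 2 — (v), derive fan_spinning.
Round 3 — (vi), derive disk_detected.
Round 4 — (ii), derive temp_high.
Closure: {boot_ok, disk_detected, driver_loaded, fan_spinning, led_green, led_red, network_up, no_display, overheat, power_on, replace_psu, ship_unit, temp_high, ticket_escalated} — 14 facts.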